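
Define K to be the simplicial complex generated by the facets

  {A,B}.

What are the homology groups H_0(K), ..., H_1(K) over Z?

H_0 ≅ Z,  H_1 = 0.

Take the total order A < B on the vertex set. Then K (dimension 1) consists of the simplices:

  0-simplices (2): A, B
  1-simplices (1): AB

so the chain groups are C_0 ≅ Z^2, C_1 ≅ Z^1.

The boundary map ∂_1: C_1 → C_0 sends each edge [p,q] (with p < q) to q − p. For instance
  ∂AB = B − A.
This gives a 2×1 integer matrix of rank 1; reducing to Smith normal form yields diagonal entries (1).

Reading off H_k = ker ∂_k / im ∂_{k+1}:

  H_0: rank C_0 − rank ∂_1 = 2 − 1 = 1, and the invariant factors of ∂_1 are all 1, so H_0 = Z.
  H_1: rank ker ∂_1 − rank ∂_2 = (1 − 1) − 0 = 0, and there is no ∂_2, so H_1 = 0.

As a check, the Euler characteristic is 2 − 1 = 1, which agrees with 1 − 0 = 1.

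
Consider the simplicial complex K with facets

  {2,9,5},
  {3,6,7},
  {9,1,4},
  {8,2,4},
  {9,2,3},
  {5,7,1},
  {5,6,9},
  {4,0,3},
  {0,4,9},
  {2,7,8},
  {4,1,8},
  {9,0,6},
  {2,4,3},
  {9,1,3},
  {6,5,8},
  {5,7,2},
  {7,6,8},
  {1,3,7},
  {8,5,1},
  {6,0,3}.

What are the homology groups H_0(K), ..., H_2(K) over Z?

Take the total order 0 < 1 < 2 < 3 < 4 < 5 < 6 < 7 < 8 < 9 on the vertex set. Then K (dimension 2) consists of the simplices:

  0-simplices (10): [0], [1], [2], [3], [4], [5], [6], [7], [8], [9]
  1-simplices (30): (30 of them)
  2-simplices (20): (20 of them)

so the chain groups are C_0 ≅ Z^10, C_1 ≅ Z^30, C_2 ≅ Z^20.

Boundary ∂_1: C_1 → C_0 is given by ∂[p,q] = [q] − [p].
This gives a 10×30 integer matrix of rank 9; reducing to Smith normal form yields diagonal entries (1,1,1,1,1,1,1,1,1).

∂_2: C_2 → C_1 sends each 2-simplex [p,q,r] to [q,r] − [p,r] + [p,q]. For instance
  ∂[0,3,6] = [3,6] − [0,6] + [0,3],
  ∂[1,4,9] = [4,9] − [1,9] + [1,4].
The 30×20 boundary matrix has rank 20 and Smith normal form diag(1,1,1,1,1,1,1,1,1,1,1,1,1,1,1,1,1,1,1,2).

Now H_k = ker ∂_k / im ∂_{k+1}, so:

  H_0: rank C_0 − rank ∂_1 = 10 − 9 = 1, and the invariant factors of ∂_1 are all 1, so H_0 ≅ Z.
  H_1: rank ker ∂_1 − rank ∂_2 = (30 − 9) − 20 = 1, and ∂_2 has invariant factor 2 > 1, so H_1 ≅ Z ⊕ Z/2.
  H_2: rank ker ∂_2 − rank ∂_3 = (20 − 20) − 0 = 0, and there is no ∂_3, so H_2 ≅ 0.

H_0 ≅ Z,  H_1 ≅ Z ⊕ Z/2,  H_2 = 0.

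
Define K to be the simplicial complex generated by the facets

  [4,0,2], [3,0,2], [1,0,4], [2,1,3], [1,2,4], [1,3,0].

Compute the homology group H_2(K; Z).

H_2 = Z.

K has 5 vertices, 9 edges, 6 triangles.
rank ∂_2 = 5, rank ∂_3 = 0 ⇒ b_2 = 6 − 5 − 0 = 1. So H_2 ≅ Z.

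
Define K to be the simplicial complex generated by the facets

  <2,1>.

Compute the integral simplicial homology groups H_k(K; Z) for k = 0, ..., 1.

We work with the vertex ordering 1 < 2. The simplices of K, each written with vertices in increasing order, are:

  0-simplices (2): [1], [2]
  1-simplices (1): [1,2]

giving chain groups C_0 ≅ Z^2, C_1 ≅ Z^1.

∂_1: C_1 → C_0 maps an edge to its endpoints' difference, ∂[p,q] = q − p.
The resulting 2×1 matrix has rank 1, and its Smith normal form has invariant factors (1).

From H_k ≅ ker(∂_k) / im(∂_{k+1}) we obtain:

  H_0: rank C_0 − rank ∂_1 = 2 − 1 = 1, and the invariant factors of ∂_1 are all 1, so H_0 ≅ Z.
  H_1: rank ker ∂_1 − rank ∂_2 = (1 − 1) − 0 = 0, and there is no ∂_2, so H_1 ≅ 0.

As a check, the Euler characteristic is 2 − 1 = 1, which agrees with 1 − 0 = 1.
(K is a triangulation of the 1-simplex.)

H_0 ≅ Z,  H_1 = 0.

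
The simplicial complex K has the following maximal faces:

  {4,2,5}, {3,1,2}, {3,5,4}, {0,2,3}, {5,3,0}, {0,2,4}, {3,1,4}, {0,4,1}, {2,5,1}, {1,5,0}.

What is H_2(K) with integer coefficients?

H_2 = 0.

Fix the vertex order 0 < 1 < 2 < 3 < 4 < 5 and write every simplex with vertices in increasing order. Then dim K = 2 and the simplices of K are:

  0-simplices (6): [0], [1], [2], [3], [4], [5]
  1-simplices (15): [0,1], [0,2], [0,3], [0,4], [0,5], [1,2], [1,3], [1,4], [1,5], [2,3], [2,4], [2,5], [3,4], [3,5], [4,5]
  2-simplices (10): [0,1,4], [0,1,5], [0,2,3], [0,2,4], [0,3,5], [1,2,3], [1,2,5], [1,3,4], [2,4,5], [3,4,5]

Hence C_0 ≅ Z^6, C_1 ≅ Z^15, C_2 ≅ Z^10.

The boundary map ∂_1: C_1 → C_0 sends each edge [p,q] (with p < q) to q − p.
The resulting 6×15 matrix has rank 5, and its Smith normal form has invariant factors (1,1,1,1,1).

The boundary map ∂_2: C_2 → C_1 maps a triangle to the signed sum of its edges. For instance
  ∂[2,4,5] = [4,5] − [2,5] + [2,4],
  ∂[0,1,4] = [1,4] − [0,4] + [0,1].
The 15×10 boundary matrix has rank 10 and Smith normal form diag(1,1,1,1,1,1,1,1,1,2).

Reading off H_k = ker ∂_k / im ∂_{k+1}:

  H_2: rank ker ∂_2 − rank ∂_3 = (10 − 10) − 0 = 0, and there is no ∂_3, so H_2 = 0.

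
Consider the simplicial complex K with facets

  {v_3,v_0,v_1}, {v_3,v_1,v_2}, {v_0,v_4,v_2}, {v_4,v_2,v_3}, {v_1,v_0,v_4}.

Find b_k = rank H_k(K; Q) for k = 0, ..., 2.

K has 5 vertices, 10 edges, 5 triangles.
rank ∂_0 = 0, rank ∂_1 = 4 ⇒ b_0 = 5 − 0 − 4 = 1; all invariant factors of ∂_1 are 1 so no torsion. So H_0 ≅ Z.
rank ∂_1 = 4, rank ∂_2 = 5 ⇒ b_1 = 10 − 4 − 5 = 1; all invariant factors of ∂_2 are 1 so no torsion. So H_1 ≅ Z.
rank ∂_2 = 5, rank ∂_3 = 0 ⇒ b_2 = 5 − 5 − 0 = 0. So H_2 ≅ 0.

b_0 = 1, b_1 = 1, b_2 = 0.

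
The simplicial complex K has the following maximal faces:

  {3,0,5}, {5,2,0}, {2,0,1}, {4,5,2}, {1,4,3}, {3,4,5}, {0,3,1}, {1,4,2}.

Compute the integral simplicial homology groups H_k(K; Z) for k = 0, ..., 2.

K has 6 vertices, 12 edges, 8 triangles.
rank ∂_0 = 0, rank ∂_1 = 5 ⇒ b_0 = 6 − 0 − 5 = 1; all invariant factors of ∂_1 are 1 so no torsion. So H_0 = Z.
rank ∂_1 = 5, rank ∂_2 = 7 ⇒ b_1 = 12 − 5 − 7 = 0; all invariant factors of ∂_2 are 1 so no torsion. So H_1 = 0.
rank ∂_2 = 7, rank ∂_3 = 0 ⇒ b_2 = 8 − 7 − 0 = 1. So H_2 = Z.

H_0 = Z,  H_1 = 0,  H_2 = Z.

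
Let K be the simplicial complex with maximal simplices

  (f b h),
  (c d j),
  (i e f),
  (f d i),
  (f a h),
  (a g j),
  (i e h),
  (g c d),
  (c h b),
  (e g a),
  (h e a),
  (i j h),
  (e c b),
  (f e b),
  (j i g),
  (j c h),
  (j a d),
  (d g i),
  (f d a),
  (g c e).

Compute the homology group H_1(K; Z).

H_1 = Z ⊕ Z_2.

Take the total order a < b < c < d < e < f < g < h < i < j on the vertex set. Then K (dimension 2) consists of the simplices:

  0-simplices (10): a, b, c, d, e, f, g, h, i, j
  1-simplices (30): ad, ae, af, ag, ah, aj, bc, be, bf, bh, cd, ce, cg, ch, cj, df, dg, di, dj, ef, eg, eh, ei, fh, fi, gi, gj, hi, hj, ij
  2-simplices (20): adf, adj, aeg, aeh, afh, agj, bce, bch, bef, bfh, cdg, cdj, ceg, chj, dfi, dgi, efi, ehi, gij, hij

so the chain groups are C_0 ≅ Z^10, C_1 ≅ Z^30, C_2 ≅ Z^20.

∂_1: C_1 → C_0 is given by ∂[p,q] = [q] − [p].
The 10×30 boundary matrix has rank 9 and Smith normal form diag(1,1,1,1,1,1,1,1,1).

The boundary map ∂_2: C_2 → C_1 maps a triangle to the signed sum of its edges. For instance
  ∂afh = fh − ah + af,
  ∂chj = hj − cj + ch.
As a 30×20 matrix over Z this has rank 20, with invariant factors (1,1,1,1,1,1,1,1,1,1,1,1,1,1,1,1,1,1,1,2).

Reading off H_k = ker ∂_k / im ∂_{k+1}:

  H_1: rank ker ∂_1 − rank ∂_2 = (30 − 9) − 20 = 1, and ∂_2 has invariant factor 2 > 1, so H_1 = Z ⊕ Z_2.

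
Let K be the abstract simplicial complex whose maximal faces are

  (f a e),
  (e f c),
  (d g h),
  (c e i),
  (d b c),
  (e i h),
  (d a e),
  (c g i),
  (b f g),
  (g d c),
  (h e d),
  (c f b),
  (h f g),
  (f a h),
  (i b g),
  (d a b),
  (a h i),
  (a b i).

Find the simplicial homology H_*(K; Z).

H_0 = Z,  H_1 = Z ⊕ Z/2,  H_2 = 0.

Order the vertices as a < b < c < d < e < f < g < h < i. Listing each simplex with vertices in this order, K has dimension 2 with simplices:

  0-simplices (9): a, b, c, d, e, f, g, h, i
  1-simplices (27): ab, ad, ae, af, ah, ai, bc, bd, bf, bg, bi, cd, ce, cf, cg, ci, de, dg, dh, ef, eh, ei, fg, fh, gh, gi, hi
  2-simplices (18): abd, abi, ade, aef, afh, ahi, bcd, bcf, bfg, bgi, cdg, cef, cei, cgi, deh, dgh, ehi, fgh

giving chain groups C_0 ≅ Z^9, C_1 ≅ Z^27, C_2 ≅ Z^18.

Boundary ∂_1: C_1 → C_0 maps an edge to its endpoints' difference, ∂[p,q] = q − p. For instance
  ∂ab = b − a.
The 9×27 boundary matrix has rank 8 and Smith normal form diag(1,1,1,1,1,1,1,1).

∂_2: C_2 → C_1 acts by ∂[p,q,r] = [q,r] − [p,r] + [p,q]. For instance
  ∂cdg = dg − cg + cd,
  ∂fgh = gh − fh + fg.
The resulting 27×18 matrix has rank 18, and its Smith normal form has invariant factors (1,1,1,1,1,1,1,1,1,1,1,1,1,1,1,1,1,2).

Now H_k = ker ∂_k / im ∂_{k+1}, so:

  H_0: rank C_0 − rank ∂_1 = 9 − 8 = 1, and the invariant factors of ∂_1 are all 1, so H_0 ≅ Z.
  H_1: rank ker ∂_1 − rank ∂_2 = (27 − 8) − 18 = 1, and ∂_2 has invariant factor 2 > 1, so H_1 ≅ Z ⊕ Z/2.
  H_2: rank ker ∂_2 − rank ∂_3 = (18 − 18) − 0 = 0, and there is no ∂_3, so H_2 ≅ 0.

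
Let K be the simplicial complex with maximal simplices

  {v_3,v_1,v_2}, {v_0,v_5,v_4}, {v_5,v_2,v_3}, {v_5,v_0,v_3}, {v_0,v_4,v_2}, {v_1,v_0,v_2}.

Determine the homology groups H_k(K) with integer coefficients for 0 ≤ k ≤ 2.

K has 6 vertices, 12 edges, 6 triangles.
rank ∂_0 = 0, rank ∂_1 = 5 ⇒ b_0 = 6 − 0 − 5 = 1; all invariant factors of ∂_1 are 1 so no torsion. So H_0 ≅ Z.
rank ∂_1 = 5, rank ∂_2 = 6 ⇒ b_1 = 12 − 5 − 6 = 1; all invariant factors of ∂_2 are 1 so no torsion. So H_1 ≅ Z.
rank ∂_2 = 6, rank ∂_3 = 0 ⇒ b_2 = 6 − 6 − 0 = 0. So H_2 ≅ 0.

H_0 = Z,  H_1 = Z,  H_2 = 0.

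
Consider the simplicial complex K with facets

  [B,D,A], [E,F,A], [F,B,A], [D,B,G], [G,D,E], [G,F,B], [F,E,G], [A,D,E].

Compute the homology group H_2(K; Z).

We work with the vertex ordering A < B < D < E < F < G. The simplices of K, each written with vertices in increasing order, are:

  0-simplices (6): A, B, D, E, F, G
  1-simplices (12): AB, AD, AE, AF, BD, BF, BG, DE, DG, EF, EG, FG
  2-simplices (8): ABD, ABF, ADE, AEF, BDG, BFG, DEG, EFG

giving chain groups C_0 ≅ Z^6, C_1 ≅ Z^12, C_2 ≅ Z^8.

Boundary ∂_1: C_1 → C_0 is given by ∂[p,q] = [q] − [p]. For instance
  ∂BD = D − B.
This gives a 6×12 integer matrix of rank 5; reducing to Smith normal form yields diagonal entries (1,1,1,1,1).

The boundary map ∂_2: C_2 → C_1 sends each 2-simplex [p,q,r] to [q,r] − [p,r] + [p,q]. For instance
  ∂ADE = DE − AE + AD,
  ∂EFG = FG − EG + EF.
The resulting 12×8 matrix has rank 7, and its Smith normal form has invariant factors (1,1,1,1,1,1,1).

Computing H_k = (kernel of ∂_k) / (image of ∂_{k+1}):

  H_2: rank ker ∂_2 − rank ∂_3 = (8 − 7) − 0 = 1, and there is no ∂_3, so H_2 ≅ Z.

(K is a triangulation of the 2-sphere S^2.)

H_2 ≅ Z.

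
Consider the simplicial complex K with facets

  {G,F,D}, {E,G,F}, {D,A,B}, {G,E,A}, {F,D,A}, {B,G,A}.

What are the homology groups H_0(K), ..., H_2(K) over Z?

K has 6 vertices, 12 edges, 6 triangles.
rank ∂_0 = 0, rank ∂_1 = 5 ⇒ b_0 = 6 − 0 − 5 = 1; all invariant factors of ∂_1 are 1 so no torsion. So H_0 ≅ Z.
rank ∂_1 = 5, rank ∂_2 = 6 ⇒ b_1 = 12 − 5 − 6 = 1; all invariant factors of ∂_2 are 1 so no torsion. So H_1 ≅ Z.
rank ∂_2 = 6, rank ∂_3 = 0 ⇒ b_2 = 6 − 6 − 0 = 0. So H_2 ≅ 0.

H_0 ≅ Z,  H_1 ≅ Z,  H_2 = 0.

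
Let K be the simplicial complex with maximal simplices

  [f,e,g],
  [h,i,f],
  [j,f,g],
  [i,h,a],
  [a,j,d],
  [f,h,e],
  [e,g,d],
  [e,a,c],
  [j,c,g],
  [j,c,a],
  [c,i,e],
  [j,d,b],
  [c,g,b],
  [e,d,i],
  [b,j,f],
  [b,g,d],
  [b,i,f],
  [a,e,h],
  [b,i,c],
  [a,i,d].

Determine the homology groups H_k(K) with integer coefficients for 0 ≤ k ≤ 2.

K has 10 vertices, 30 edges, 20 triangles.
rank ∂_0 = 0, rank ∂_1 = 9 ⇒ b_0 = 10 − 0 − 9 = 1; all invariant factors of ∂_1 are 1 so no torsion. So H_0 = Z.
rank ∂_1 = 9, rank ∂_2 = 20 ⇒ b_1 = 30 − 9 − 20 = 1; ∂_2 has invariant factor(s) [2] giving torsion. So H_1 = Z ⊕ Z/2.
rank ∂_2 = 20, rank ∂_3 = 0 ⇒ b_2 = 20 − 20 − 0 = 0. So H_2 = 0.

H_0 = Z,  H_1 = Z ⊕ Z/2,  H_2 = 0.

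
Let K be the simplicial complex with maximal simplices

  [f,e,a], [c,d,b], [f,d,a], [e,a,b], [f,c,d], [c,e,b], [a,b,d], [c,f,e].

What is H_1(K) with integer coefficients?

H_1 = 0.

We work with the vertex ordering a < b < c < d < e < f. The simplices of K, each written with vertices in increasing order, are:

  0-simplices (6): a, b, c, d, e, f
  1-simplices (12): ab, ad, ae, af, bc, bd, be, cd, ce, cf, df, ef
  2-simplices (8): abd, abe, adf, aef, bcd, bce, cdf, cef

so the chain groups are C_0 ≅ Z^6, C_1 ≅ Z^12, C_2 ≅ Z^8.

∂_1: C_1 → C_0 maps an edge to its endpoints' difference, ∂[p,q] = q − p. For instance
  ∂be = e − b.
The 6×12 boundary matrix has rank 5 and Smith normal form diag(1,1,1,1,1).

Boundary ∂_2: C_2 → C_1 acts by ∂[p,q,r] = [q,r] − [p,r] + [p,q]. For instance
  ∂abe = be − ae + ab,
  ∂aef = ef − af + ae.
This gives a 12×8 integer matrix of rank 7; reducing to Smith normal form yields diagonal entries (1,1,1,1,1,1,1).

Now H_k = ker ∂_k / im ∂_{k+1}, so:

  H_1: rank ker ∂_1 − rank ∂_2 = (12 − 5) − 7 = 0, and the invariant factors of ∂_2 are all 1, so H_1 = 0.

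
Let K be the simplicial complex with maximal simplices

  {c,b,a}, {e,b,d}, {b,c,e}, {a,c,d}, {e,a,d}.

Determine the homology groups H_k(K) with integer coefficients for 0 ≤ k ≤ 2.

Take the total order a < b < c < d < e on the vertex set. Then K (dimension 2) consists of the simplices:

  0-simplices (5): a, b, c, d, e
  1-simplices (10): ab, ac, ad, ae, bc, bd, be, cd, ce, de
  2-simplices (5): abc, acd, ade, bce, bde

so the chain groups are C_0 ≅ Z^5, C_1 ≅ Z^10, C_2 ≅ Z^5.

The boundary map ∂_1: C_1 → C_0 is given by ∂[p,q] = [q] − [p].
The resulting 5×10 matrix has rank 4, and its Smith normal form has invariant factors (1,1,1,1).

Boundary ∂_2: C_2 → C_1 acts by ∂[p,q,r] = [q,r] − [p,r] + [p,q]. For instance
  ∂ade = de − ae + ad,
  ∂acd = cd − ad + ac.
The 10×5 boundary matrix has rank 5 and Smith normal form diag(1,1,1,1,1).

From H_k ≅ ker(∂_k) / im(∂_{k+1}) we obtain:

  H_0: rank C_0 − rank ∂_1 = 5 − 4 = 1, and the invariant factors of ∂_1 are all 1, so H_0 ≅ Z.
  H_1: rank ker ∂_1 − rank ∂_2 = (10 − 4) − 5 = 1, and the invariant factors of ∂_2 are all 1, so H_1 ≅ Z.
  H_2: rank ker ∂_2 − rank ∂_3 = (5 − 5) − 0 = 0, and there is no ∂_3, so H_2 ≅ 0.

(K is a triangulation of the Möbius band.)

H_0 ≅ Z,  H_1 ≅ Z,  H_2 = 0.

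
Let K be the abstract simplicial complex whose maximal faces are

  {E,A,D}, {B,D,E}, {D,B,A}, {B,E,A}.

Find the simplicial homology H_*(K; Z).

We work with the vertex ordering A < B < D < E. The simplices of K, each written with vertices in increasing order, are:

  0-simplices (4): A, B, D, E
  1-simplices (6): AB, AD, AE, BD, BE, DE
  2-simplices (4): ABD, ABE, ADE, BDE

so the chain groups are C_0 ≅ Z^4, C_1 ≅ Z^6, C_2 ≅ Z^4.

The boundary map ∂_1: C_1 → C_0 sends each edge [p,q] (with p < q) to q − p.
The 4×6 boundary matrix has rank 3 and Smith normal form diag(1,1,1).

The boundary map ∂_2: C_2 → C_1 sends each 2-simplex [p,q,r] to [q,r] − [p,r] + [p,q]. For instance
  ∂ABE = BE − AE + AB,
  ∂BDE = DE − BE + BD.
As a 6×4 matrix over Z this has rank 3, with invariant factors (1,1,1).

Reading off H_k = ker ∂_k / im ∂_{k+1}:

  H_0: rank C_0 − rank ∂_1 = 4 − 3 = 1, and the invariant factors of ∂_1 are all 1, so H_0 = Z.
  H_1: rank ker ∂_1 − rank ∂_2 = (6 − 3) − 3 = 0, and the invariant factors of ∂_2 are all 1, so H_1 = 0.
  H_2: rank ker ∂_2 − rank ∂_3 = (4 − 3) − 0 = 1, and there is no ∂_3, so H_2 = Z.

As a check, the Euler characteristic is 4 − 6 + 4 = 2, which agrees with 1 − 0 + 1 = 2.

H_0 ≅ Z,  H_1 = 0,  H_2 ≅ Z.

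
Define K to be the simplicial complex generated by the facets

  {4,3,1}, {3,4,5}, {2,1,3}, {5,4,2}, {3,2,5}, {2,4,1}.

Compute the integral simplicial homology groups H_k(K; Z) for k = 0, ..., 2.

Fix the vertex order 1 < 2 < 3 < 4 < 5 and write every simplex with vertices in increasing order. Then dim K = 2 and the simplices of K are:

  0-simplices (5): [1], [2], [3], [4], [5]
  1-simplices (9): [1,2], [1,3], [1,4], [2,3], [2,4], [2,5], [3,4], [3,5], [4,5]
  2-simplices (6): [1,2,3], [1,2,4], [1,3,4], [2,3,5], [2,4,5], [3,4,5]

Hence C_0 ≅ Z^5, C_1 ≅ Z^9, C_2 ≅ Z^6.

∂_1: C_1 → C_0 is given by ∂[p,q] = [q] − [p].
The 5×9 boundary matrix has rank 4 and Smith normal form diag(1,1,1,1).

Boundary ∂_2: C_2 → C_1 maps a triangle to the signed sum of its edges. For instance
  ∂[2,3,5] = [3,5] − [2,5] + [2,3],
  ∂[1,2,4] = [2,4] − [1,4] + [1,2].
As a 9×6 matrix over Z this has rank 5, with invariant factors (1,1,1,1,1).

Now H_k = ker ∂_k / im ∂_{k+1}, so:

  H_0: rank C_0 − rank ∂_1 = 5 − 4 = 1, and the invariant factors of ∂_1 are all 1, so H_0 = Z.
  H_1: rank ker ∂_1 − rank ∂_2 = (9 − 4) − 5 = 0, and the invariant factors of ∂_2 are all 1, so H_1 = 0.
  H_2: rank ker ∂_2 − rank ∂_3 = (6 − 5) − 0 = 1, and there is no ∂_3, so H_2 = Z.

H_0 = Z,  H_1 = 0,  H_2 = Z.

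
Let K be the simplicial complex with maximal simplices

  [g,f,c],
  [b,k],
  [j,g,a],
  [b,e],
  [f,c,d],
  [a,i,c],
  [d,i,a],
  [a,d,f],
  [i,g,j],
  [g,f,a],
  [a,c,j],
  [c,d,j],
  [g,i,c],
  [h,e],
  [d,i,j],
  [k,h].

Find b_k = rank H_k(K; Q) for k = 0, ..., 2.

K has 11 vertices, 22 edges, 12 triangles.
rank ∂_0 = 0, rank ∂_1 = 9 ⇒ b_0 = 11 − 0 − 9 = 2; all invariant factors of ∂_1 are 1 so no torsion. So H_0 = Z^2.
rank ∂_1 = 9, rank ∂_2 = 12 ⇒ b_1 = 22 − 9 − 12 = 1; ∂_2 has invariant factor(s) [2] giving torsion. So H_1 = Z ⊕ Z/2.
rank ∂_2 = 12, rank ∂_3 = 0 ⇒ b_2 = 12 − 12 − 0 = 0. So H_2 = 0.

b_0 = 2, b_1 = 1, b_2 = 0.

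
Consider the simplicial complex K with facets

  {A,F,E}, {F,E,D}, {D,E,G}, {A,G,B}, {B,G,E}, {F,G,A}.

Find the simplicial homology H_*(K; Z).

H_0 ≅ Z,  H_1 ≅ Z,  H_2 = 0.

Take the total order A < B < D < E < F < G on the vertex set. Then K (dimension 2) consists of the simplices:

  0-simplices (6): A, B, D, E, F, G
  1-simplices (12): AB, AE, AF, AG, BE, BG, DE, DF, DG, EF, EG, FG
  2-simplices (6): ABG, AEF, AFG, BEG, DEF, DEG

Hence C_0 ≅ Z^6, C_1 ≅ Z^12, C_2 ≅ Z^6.

The boundary map ∂_1: C_1 → C_0 is given by ∂[p,q] = [q] − [p]. For instance
  ∂DG = G − D.
As a 6×12 matrix over Z this has rank 5, with invariant factors (1,1,1,1,1).

Boundary ∂_2: C_2 → C_1 sends each 2-simplex [p,q,r] to [q,r] − [p,r] + [p,q]. For instance
  ∂ABG = BG − AG + AB,
  ∂DEF = EF − DF + DE.
The 12×6 boundary matrix has rank 6 and Smith normal form diag(1,1,1,1,1,1).

Reading off H_k = ker ∂_k / im ∂_{k+1}:

  H_0: rank C_0 − rank ∂_1 = 6 − 5 = 1, and the invariant factors of ∂_1 are all 1, so H_0 ≅ Z.
  H_1: rank ker ∂_1 − rank ∂_2 = (12 − 5) − 6 = 1, and the invariant factors of ∂_2 are all 1, so H_1 ≅ Z.
  H_2: rank ker ∂_2 − rank ∂_3 = (6 − 6) − 0 = 0, and there is no ∂_3, so H_2 ≅ 0.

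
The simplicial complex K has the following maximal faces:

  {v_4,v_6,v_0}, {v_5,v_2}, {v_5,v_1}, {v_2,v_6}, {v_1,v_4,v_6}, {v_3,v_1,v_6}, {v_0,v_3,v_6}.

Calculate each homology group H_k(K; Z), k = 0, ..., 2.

H_0 = Z,  H_1 = Z,  H_2 = 0.

Fix the vertex order v_0 < v_1 < v_2 < v_3 < v_4 < v_5 < v_6 and write every simplex with vertices in increasing order. Then dim K = 2 and the simplices of K are:

  0-simplices (7): [v_0], [v_1], [v_2], [v_3], [v_4], [v_5], [v_6]
  1-simplices (11): [v_0,v_3], [v_0,v_4], [v_0,v_6], [v_1,v_3], [v_1,v_4], [v_1,v_5], [v_1,v_6], [v_2,v_5], [v_2,v_6], [v_3,v_6], [v_4,v_6]
  2-simplices (4): [v_0,v_3,v_6], [v_0,v_4,v_6], [v_1,v_3,v_6], [v_1,v_4,v_6]

giving chain groups C_0 ≅ Z^7, C_1 ≅ Z^11, C_2 ≅ Z^4.

The boundary map ∂_1: C_1 → C_0 sends each edge [p,q] (with p < q) to q − p.
This gives a 7×11 integer matrix of rank 6; reducing to Smith normal form yields diagonal entries (1,1,1,1,1,1).

Boundary ∂_2: C_2 → C_1 acts by ∂[p,q,r] = [q,r] − [p,r] + [p,q]. For instance
  ∂[v_1,v_4,v_6] = [v_4,v_6] − [v_1,v_6] + [v_1,v_4],
  ∂[v_0,v_4,v_6] = [v_4,v_6] − [v_0,v_6] + [v_0,v_4].
This gives a 11×4 integer matrix of rank 4; reducing to Smith normal form yields diagonal entries (1,1,1,1).

From H_k ≅ ker(∂_k) / im(∂_{k+1}) we obtain:

  H_0: rank C_0 − rank ∂_1 = 7 − 6 = 1, and the invariant factors of ∂_1 are all 1, so H_0 = Z.
  H_1: rank ker ∂_1 − rank ∂_2 = (11 − 6) − 4 = 1, and the invariant factors of ∂_2 are all 1, so H_1 = Z.
  H_2: rank ker ∂_2 − rank ∂_3 = (4 − 4) − 0 = 0, and there is no ∂_3, so H_2 = 0.

As a check, the Euler characteristic is 7 − 11 + 4 = 0, which agrees with 1 − 1 + 0 = 0.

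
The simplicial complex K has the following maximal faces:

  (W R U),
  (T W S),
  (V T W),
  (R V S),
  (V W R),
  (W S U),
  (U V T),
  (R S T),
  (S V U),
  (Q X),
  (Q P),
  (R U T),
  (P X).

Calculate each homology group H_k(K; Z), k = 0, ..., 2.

H_0 ≅ Z^2,  H_1 ≅ Z × Z/2,  H_2 = 0.

Order the vertices as P < Q < R < S < T < U < V < W < X. Listing each simplex with vertices in this order, K has dimension 2 with simplices:

  0-simplices (9): P, Q, R, S, T, U, V, W, X
  1-simplices (18): PQ, PX, QX, RS, RT, RU, RV, RW, ST, SU, SV, SW, TU, TV, TW, UV, UW, VW
  2-simplices (10): RST, RSV, RTU, RUW, RVW, STW, SUV, SUW, TUV, TVW

giving chain groups C_0 ≅ Z^9, C_1 ≅ Z^18, C_2 ≅ Z^10.

∂_1: C_1 → C_0 maps an edge to its endpoints' difference, ∂[p,q] = q − p. For instance
  ∂QX = X − Q.
As a 9×18 matrix over Z this has rank 7, with invariant factors (1,1,1,1,1,1,1).

∂_2: C_2 → C_1 maps a triangle to the signed sum of its edges. For instance
  ∂RSV = SV − RV + RS,
  ∂TVW = VW − TW + TV.
The resulting 18×10 matrix has rank 10, and its Smith normal form has invariant factors (1,1,1,1,1,1,1,1,1,2).

Reading off H_k = ker ∂_k / im ∂_{k+1}:

  H_0: rank C_0 − rank ∂_1 = 9 − 7 = 2, and the invariant factors of ∂_1 are all 1, so H_0 ≅ Z^2.
  H_1: rank ker ∂_1 − rank ∂_2 = (18 − 7) − 10 = 1, and ∂_2 has invariant factor 2 > 1, so H_1 ≅ Z × Z/2.
  H_2: rank ker ∂_2 − rank ∂_3 = (10 − 10) − 0 = 0, and there is no ∂_3, so H_2 ≅ 0.

As a check, the Euler characteristic is 9 − 18 + 10 = 1, which agrees with 2 − 1 + 0 = 1.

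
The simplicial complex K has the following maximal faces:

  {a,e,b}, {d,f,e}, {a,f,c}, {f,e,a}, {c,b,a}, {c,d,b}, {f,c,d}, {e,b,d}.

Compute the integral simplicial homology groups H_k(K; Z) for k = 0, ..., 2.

H_0 = Z,  H_1 = 0,  H_2 = Z.

Fix the vertex order a < b < c < d < e < f and write every simplex with vertices in increasing order. Then dim K = 2 and the simplices of K are:

  0-simplices (6): a, b, c, d, e, f
  1-simplices (12): ab, ac, ae, af, bc, bd, be, cd, cf, de, df, ef
  2-simplices (8): abc, abe, acf, aef, bcd, bde, cdf, def

Hence C_0 ≅ Z^6, C_1 ≅ Z^12, C_2 ≅ Z^8.

The boundary map ∂_1: C_1 → C_0 maps an edge to its endpoints' difference, ∂[p,q] = q − p. For instance
  ∂ab = b − a.
This gives a 6×12 integer matrix of rank 5; reducing to Smith normal form yields diagonal entries (1,1,1,1,1).

Boundary ∂_2: C_2 → C_1 maps a triangle to the signed sum of its edges. For instance
  ∂bde = de − be + bd,
  ∂abe = be − ae + ab.
This gives a 12×8 integer matrix of rank 7; reducing to Smith normal form yields diagonal entries (1,1,1,1,1,1,1).

Reading off H_k = ker ∂_k / im ∂_{k+1}:

  H_0: rank C_0 − rank ∂_1 = 6 − 5 = 1, and the invariant factors of ∂_1 are all 1, so H_0 = Z.
  H_1: rank ker ∂_1 − rank ∂_2 = (12 − 5) − 7 = 0, and the invariant factors of ∂_2 are all 1, so H_1 = 0.
  H_2: rank ker ∂_2 − rank ∂_3 = (8 − 7) − 0 = 1, and there is no ∂_3, so H_2 = Z.

As a check, the Euler characteristic is 6 − 12 + 8 = 2, which agrees with 1 − 0 + 1 = 2.
(K is a triangulation of the 2-sphere S^2.)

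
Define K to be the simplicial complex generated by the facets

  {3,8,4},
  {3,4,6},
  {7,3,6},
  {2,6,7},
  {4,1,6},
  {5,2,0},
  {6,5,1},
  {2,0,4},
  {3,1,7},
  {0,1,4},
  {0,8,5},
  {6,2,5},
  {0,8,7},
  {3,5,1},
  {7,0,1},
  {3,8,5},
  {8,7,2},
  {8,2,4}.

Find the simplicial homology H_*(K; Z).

H_0 = Z,  H_1 = Z ⊕ Z_2,  H_2 = 0.

Fix the vertex order 0 < 1 < 2 < 3 < 4 < 5 < 6 < 7 < 8 and write every simplex with vertices in increasing order. Then dim K = 2 and the simplices of K are:

  0-simplices (9): [0], [1], [2], [3], [4], [5], [6], [7], [8]
  1-simplices (27): (27 of them)
  2-simplices (18): [0,1,4], [0,1,7], [0,2,4], [0,2,5], [0,5,8], [0,7,8], [1,3,5], [1,3,7], [1,4,6], [1,5,6], [2,4,8], [2,5,6], [2,6,7], [2,7,8], [3,4,6], [3,4,8], [3,5,8], [3,6,7]

so the chain groups are C_0 ≅ Z^9, C_1 ≅ Z^27, C_2 ≅ Z^18.

The boundary map ∂_1: C_1 → C_0 sends each edge [p,q] (with p < q) to q − p.
The resulting 9×27 matrix has rank 8, and its Smith normal form has invariant factors (1,1,1,1,1,1,1,1).

The boundary map ∂_2: C_2 → C_1 sends each 2-simplex [p,q,r] to [q,r] − [p,r] + [p,q]. For instance
  ∂[0,7,8] = [7,8] − [0,8] + [0,7],
  ∂[2,4,8] = [4,8] − [2,8] + [2,4].
As a 27×18 matrix over Z this has rank 18, with invariant factors (1,1,1,1,1,1,1,1,1,1,1,1,1,1,1,1,1,2).

From H_k ≅ ker(∂_k) / im(∂_{k+1}) we obtain:

  H_0: rank C_0 − rank ∂_1 = 9 − 8 = 1, and the invariant factors of ∂_1 are all 1, so H_0 = Z.
  H_1: rank ker ∂_1 − rank ∂_2 = (27 − 8) − 18 = 1, and ∂_2 has invariant factor 2 > 1, so H_1 = Z ⊕ Z_2.
  H_2: rank ker ∂_2 − rank ∂_3 = (18 − 18) − 0 = 0, and there is no ∂_3, so H_2 = 0.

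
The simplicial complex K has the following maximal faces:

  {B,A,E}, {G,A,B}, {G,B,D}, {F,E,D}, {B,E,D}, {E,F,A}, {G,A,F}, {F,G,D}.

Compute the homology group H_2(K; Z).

We work with the vertex ordering A < B < D < E < F < G. The simplices of K, each written with vertices in increasing order, are:

  0-simplices (6): A, B, D, E, F, G
  1-simplices (12): AB, AE, AF, AG, BD, BE, BG, DE, DF, DG, EF, FG
  2-simplices (8): ABE, ABG, AEF, AFG, BDE, BDG, DEF, DFG

so the chain groups are C_0 ≅ Z^6, C_1 ≅ Z^12, C_2 ≅ Z^8.

Boundary ∂_1: C_1 → C_0 sends each edge [p,q] (with p < q) to q − p. For instance
  ∂EF = F − E.
The resulting 6×12 matrix has rank 5, and its Smith normal form has invariant factors (1,1,1,1,1).

∂_2: C_2 → C_1 acts by ∂[p,q,r] = [q,r] − [p,r] + [p,q]. For instance
  ∂ABE = BE − AE + AB,
  ∂AFG = FG − AG + AF.
As a 12×8 matrix over Z this has rank 7, with invariant factors (1,1,1,1,1,1,1).

From H_k ≅ ker(∂_k) / im(∂_{k+1}) we obtain:

  H_2: rank ker ∂_2 − rank ∂_3 = (8 − 7) − 0 = 1, and there is no ∂_3, so H_2 ≅ Z.

H_2 ≅ Z.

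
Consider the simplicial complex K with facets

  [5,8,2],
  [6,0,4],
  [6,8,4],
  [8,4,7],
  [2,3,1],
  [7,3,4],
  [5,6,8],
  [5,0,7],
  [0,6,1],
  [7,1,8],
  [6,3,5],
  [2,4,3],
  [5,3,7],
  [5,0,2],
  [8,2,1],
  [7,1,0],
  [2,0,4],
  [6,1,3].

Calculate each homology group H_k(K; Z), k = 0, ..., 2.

Fix the vertex order 0 < 1 < 2 < 3 < 4 < 5 < 6 < 7 < 8 and write every simplex with vertices in increasing order. Then dim K = 2 and the simplices of K are:

  0-simplices (9): [0], [1], [2], [3], [4], [5], [6], [7], [8]
  1-simplices (27): (27 of them)
  2-simplices (18): [0,1,6], [0,1,7], [0,2,4], [0,2,5], [0,4,6], [0,5,7], [1,2,3], [1,2,8], [1,3,6], [1,7,8], [2,3,4], [2,5,8], [3,4,7], [3,5,6], [3,5,7], [4,6,8], [4,7,8], [5,6,8]

giving chain groups C_0 ≅ Z^9, C_1 ≅ Z^27, C_2 ≅ Z^18.

The boundary map ∂_1: C_1 → C_0 is given by ∂[p,q] = [q] − [p]. For instance
  ∂[5,7] = [7] − [5].
This gives a 9×27 integer matrix of rank 8; reducing to Smith normal form yields diagonal entries (1,1,1,1,1,1,1,1).

The boundary map ∂_2: C_2 → C_1 sends each 2-simplex [p,q,r] to [q,r] − [p,r] + [p,q]. For instance
  ∂[0,4,6] = [4,6] − [0,6] + [0,4],
  ∂[1,3,6] = [3,6] − [1,6] + [1,3].
As a 27×18 matrix over Z this has rank 17, with invariant factors (1,1,1,1,1,1,1,1,1,1,1,1,1,1,1,1,1).

Computing H_k = (kernel of ∂_k) / (image of ∂_{k+1}):

  H_0: rank C_0 − rank ∂_1 = 9 − 8 = 1, and the invariant factors of ∂_1 are all 1, so H_0 = Z.
  H_1: rank ker ∂_1 − rank ∂_2 = (27 − 8) − 17 = 2, and the invariant factors of ∂_2 are all 1, so H_1 = Z^2.
  H_2: rank ker ∂_2 − rank ∂_3 = (18 − 17) − 0 = 1, and there is no ∂_3, so H_2 = Z.

H_0 ≅ Z,  H_1 ≅ Z^2,  H_2 ≅ Z.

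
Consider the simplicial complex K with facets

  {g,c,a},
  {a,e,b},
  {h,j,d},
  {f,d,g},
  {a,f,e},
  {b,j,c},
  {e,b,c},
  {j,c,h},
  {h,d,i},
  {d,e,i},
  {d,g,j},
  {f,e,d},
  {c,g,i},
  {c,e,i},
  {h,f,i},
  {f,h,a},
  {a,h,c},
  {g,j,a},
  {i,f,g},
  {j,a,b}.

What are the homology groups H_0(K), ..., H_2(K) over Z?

H_0 = Z,  H_1 = Z ⊕ Z_2,  H_2 = 0.

Fix the vertex order a < b < c < d < e < f < g < h < i < j and write every simplex with vertices in increasing order. Then dim K = 2 and the simplices of K are:

  0-simplices (10): a, b, c, d, e, f, g, h, i, j
  1-simplices (30): ab, ac, ae, af, ag, ah, aj, bc, be, bj, ce, cg, ch, ci, cj, de, df, dg, dh, di, dj, ef, ei, fg, fh, fi, gi, gj, hi, hj
  2-simplices (20): abe, abj, acg, ach, aef, afh, agj, bce, bcj, cei, cgi, chj, def, dei, dfg, dgj, dhi, dhj, fgi, fhi

so the chain groups are C_0 ≅ Z^10, C_1 ≅ Z^30, C_2 ≅ Z^20.

∂_1: C_1 → C_0 sends each edge [p,q] (with p < q) to q − p. For instance
  ∂gi = i − g.
This gives a 10×30 integer matrix of rank 9; reducing to Smith normal form yields diagonal entries (1,1,1,1,1,1,1,1,1).

Boundary ∂_2: C_2 → C_1 maps a triangle to the signed sum of its edges. For instance
  ∂aef = ef − af + ae,
  ∂dhi = hi − di + dh.
As a 30×20 matrix over Z this has rank 20, with invariant factors (1,1,1,1,1,1,1,1,1,1,1,1,1,1,1,1,1,1,1,2).

Reading off H_k = ker ∂_k / im ∂_{k+1}:

  H_0: rank C_0 − rank ∂_1 = 10 − 9 = 1, and the invariant factors of ∂_1 are all 1, so H_0 = Z.
  H_1: rank ker ∂_1 − rank ∂_2 = (30 − 9) − 20 = 1, and ∂_2 has invariant factor 2 > 1, so H_1 = Z ⊕ Z_2.
  H_2: rank ker ∂_2 − rank ∂_3 = (20 − 20) − 0 = 0, and there is no ∂_3, so H_2 = 0.

(K is a triangulation of the Klein bottle.)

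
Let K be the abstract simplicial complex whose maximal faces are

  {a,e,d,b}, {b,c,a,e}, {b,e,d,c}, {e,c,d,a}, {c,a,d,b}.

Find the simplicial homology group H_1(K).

H_1 ≅ 0.

Take the total order a < b < c < d < e on the vertex set. Then K (dimension 3) consists of the simplices:

  0-simplices (5): a, b, c, d, e
  1-simplices (10): ab, ac, ad, ae, bc, bd, be, cd, ce, de
  2-simplices (10): abc, abd, abe, acd, ace, ade, bcd, bce, bde, cde
  3-simplices (5): abcd, abce, abde, acde, bcde

Hence C_0 ≅ Z^5, C_1 ≅ Z^10, C_2 ≅ Z^10, C_3 ≅ Z^5.

∂_1: C_1 → C_0 maps an edge to its endpoints' difference, ∂[p,q] = q − p.
This gives a 5×10 integer matrix of rank 4; reducing to Smith normal form yields diagonal entries (1,1,1,1).

∂_2: C_2 → C_1 maps a triangle to the signed sum of its edges. For instance
  ∂bde = de − be + bd,
  ∂bcd = cd − bd + bc.
As a 10×10 matrix over Z this has rank 6, with invariant factors (1,1,1,1,1,1).

The boundary map ∂_3: C_3 → C_2 sends each 3-simplex σ to the alternating sum Σ_i (−1)^i (σ with its i-th vertex removed). For instance
  ∂bcde = cde − bde + bce − bcd,
  ∂acde = cde − ade + ace − acd.
As a 10×5 matrix over Z this has rank 4, with invariant factors (1,1,1,1).

Now H_k = ker ∂_k / im ∂_{k+1}, so:

  H_1: rank ker ∂_1 − rank ∂_2 = (10 − 4) − 6 = 0, and the invariant factors of ∂_2 are all 1, so H_1 ≅ 0.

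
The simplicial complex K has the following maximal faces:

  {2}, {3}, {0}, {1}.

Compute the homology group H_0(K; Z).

We work with the vertex ordering 0 < 1 < 2 < 3. The simplices of K, each written with vertices in increasing order, are:

  0-simplices (4): [0], [1], [2], [3]

so the chain groups are C_0 ≅ Z^4.

Computing H_k = (kernel of ∂_k) / (image of ∂_{k+1}):

  H_0: rank C_0 − rank ∂_1 = 4 − 0 = 4, and there is no ∂_1, so H_0 = Z^4.

H_0 ≅ Z^4.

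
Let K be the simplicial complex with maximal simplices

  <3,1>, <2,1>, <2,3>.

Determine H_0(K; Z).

H_0 ≅ Z.

Fix the vertex order 1 < 2 < 3 and write every simplex with vertices in increasing order. Then dim K = 1 and the simplices of K are:

  0-simplices (3): [1], [2], [3]
  1-simplices (3): [1,2], [1,3], [2,3]

Hence C_0 ≅ Z^3, C_1 ≅ Z^3.

Boundary ∂_1: C_1 → C_0 is given by ∂[p,q] = [q] − [p]. For instance
  ∂[1,3] = [3] − [1].
The 3×3 boundary matrix has rank 2 and Smith normal form diag(1,1).

Now H_k = ker ∂_k / im ∂_{k+1}, so:

  H_0: rank C_0 − rank ∂_1 = 3 − 2 = 1, and the invariant factors of ∂_1 are all 1, so H_0 ≅ Z.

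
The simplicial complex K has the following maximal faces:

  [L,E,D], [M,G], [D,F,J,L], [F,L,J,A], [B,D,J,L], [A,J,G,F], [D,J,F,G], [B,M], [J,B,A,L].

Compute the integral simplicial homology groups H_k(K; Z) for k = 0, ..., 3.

K has 9 vertices, 21 edges, 18 triangles, 6 3-simplices.
rank ∂_0 = 0, rank ∂_1 = 8 ⇒ b_0 = 9 − 0 − 8 = 1; all invariant factors of ∂_1 are 1 so no torsion. So H_0 ≅ Z.
rank ∂_1 = 8, rank ∂_2 = 12 ⇒ b_1 = 21 − 8 − 12 = 1; all invariant factors of ∂_2 are 1 so no torsion. So H_1 ≅ Z.
rank ∂_2 = 12, rank ∂_3 = 6 ⇒ b_2 = 18 − 12 − 6 = 0; all invariant factors of ∂_3 are 1 so no torsion. So H_2 ≅ 0.
rank ∂_3 = 6, rank ∂_4 = 0 ⇒ b_3 = 6 − 6 − 0 = 0. So H_3 ≅ 0.

H_0 = Z,  H_1 = Z,  H_2 = 0,  H_3 = 0.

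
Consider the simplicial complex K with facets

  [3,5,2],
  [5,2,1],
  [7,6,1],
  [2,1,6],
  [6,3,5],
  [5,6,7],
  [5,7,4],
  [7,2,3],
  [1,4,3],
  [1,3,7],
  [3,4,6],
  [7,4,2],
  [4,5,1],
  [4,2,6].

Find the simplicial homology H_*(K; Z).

H_0 ≅ Z,  H_1 ≅ Z^2,  H_2 ≅ Z.

Fix the vertex order 1 < 2 < 3 < 4 < 5 < 6 < 7 and write every simplex with vertices in increasing order. Then dim K = 2 and the simplices of K are:

  0-simplices (7): [1], [2], [3], [4], [5], [6], [7]
  1-simplices (21): [1,2], [1,3], [1,4], [1,5], [1,6], [1,7], [2,3], [2,4], [2,5], [2,6], [2,7], [3,4], [3,5], [3,6], [3,7], [4,5], [4,6], [4,7], [5,6], [5,7], [6,7]
  2-simplices (14): [1,2,5], [1,2,6], [1,3,4], [1,3,7], [1,4,5], [1,6,7], [2,3,5], [2,3,7], [2,4,6], [2,4,7], [3,4,6], [3,5,6], [4,5,7], [5,6,7]

giving chain groups C_0 ≅ Z^7, C_1 ≅ Z^21, C_2 ≅ Z^14.

The boundary map ∂_1: C_1 → C_0 maps an edge to its endpoints' difference, ∂[p,q] = q − p.
The resulting 7×21 matrix has rank 6, and its Smith normal form has invariant factors (1,1,1,1,1,1).

Boundary ∂_2: C_2 → C_1 sends each 2-simplex [p,q,r] to [q,r] − [p,r] + [p,q]. For instance
  ∂[1,3,7] = [3,7] − [1,7] + [1,3],
  ∂[1,4,5] = [4,5] − [1,5] + [1,4].
The resulting 21×14 matrix has rank 13, and its Smith normal form has invariant factors (1,1,1,1,1,1,1,1,1,1,1,1,1).

Reading off H_k = ker ∂_k / im ∂_{k+1}:

  H_0: rank C_0 − rank ∂_1 = 7 − 6 = 1, and the invariant factors of ∂_1 are all 1, so H_0 = Z.
  H_1: rank ker ∂_1 − rank ∂_2 = (21 − 6) − 13 = 2, and the invariant factors of ∂_2 are all 1, so H_1 = Z^2.
  H_2: rank ker ∂_2 − rank ∂_3 = (14 − 13) − 0 = 1, and there is no ∂_3, so H_2 = Z.

As a check, the Euler characteristic is 7 − 21 + 14 = 0, which agrees with 1 − 2 + 1 = 0.
(K is a triangulation of the torus T^2.)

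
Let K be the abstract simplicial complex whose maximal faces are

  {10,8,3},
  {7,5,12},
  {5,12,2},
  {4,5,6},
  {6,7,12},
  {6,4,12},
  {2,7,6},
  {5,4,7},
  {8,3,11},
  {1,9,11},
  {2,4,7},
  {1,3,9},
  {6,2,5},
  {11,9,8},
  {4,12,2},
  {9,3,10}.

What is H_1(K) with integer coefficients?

Order the vertices as 1 < 2 < 3 < 4 < 5 < 6 < 7 < 8 < 9 < 10 < 11 < 12. Listing each simplex with vertices in this order, K has dimension 2 with simplices:

  0-simplices (12): [1], [2], [3], [4], [5], [6], [7], [8], [9], [10], [11], [12]
  1-simplices (27): (27 of them)
  2-simplices (16): [1,3,9], [1,9,11], [2,4,7], [2,4,12], [2,5,6], [2,5,12], [2,6,7], [3,8,10], [3,8,11], [3,9,10], [4,5,6], [4,5,7], [4,6,12], [5,7,12], [6,7,12], [8,9,11]

giving chain groups C_0 ≅ Z^12, C_1 ≅ Z^27, C_2 ≅ Z^16.

∂_1: C_1 → C_0 maps an edge to its endpoints' difference, ∂[p,q] = q − p.
The resulting 12×27 matrix has rank 10, and its Smith normal form has invariant factors (1,1,1,1,1,1,1,1,1,1).

∂_2: C_2 → C_1 sends each 2-simplex [p,q,r] to [q,r] − [p,r] + [p,q]. For instance
  ∂[3,9,10] = [9,10] − [3,10] + [3,9],
  ∂[4,6,12] = [6,12] − [4,12] + [4,6].
The 27×16 boundary matrix has rank 16 and Smith normal form diag(1,1,1,1,1,1,1,1,1,1,1,1,1,1,1,2).

Computing H_k = (kernel of ∂_k) / (image of ∂_{k+1}):

  H_1: rank ker ∂_1 − rank ∂_2 = (27 − 10) − 16 = 1, and ∂_2 has invariant factor 2 > 1, so H_1 = Z ⊕ Z/2.

H_1 = Z ⊕ Z/2.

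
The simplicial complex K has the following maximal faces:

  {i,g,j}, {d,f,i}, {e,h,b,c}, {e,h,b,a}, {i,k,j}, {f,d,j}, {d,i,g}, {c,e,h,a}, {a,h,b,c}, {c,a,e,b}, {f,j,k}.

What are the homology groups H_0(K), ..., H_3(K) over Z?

Order the vertices as a < b < c < d < e < f < g < h < i < j < k. Listing each simplex with vertices in this order, K has dimension 3 with simplices:

  0-simplices (11): a, b, c, d, e, f, g, h, i, j, k
  1-simplices (22): ab, ac, ae, ah, bc, be, bh, ce, ch, df, dg, di, dj, eh, fi, fj, fk, gi, gj, ij, ik, jk
  2-simplices (16): abc, abe, abh, ace, ach, aeh, bce, bch, beh, ceh, dfi, dfj, dgi, fjk, gij, ijk
  3-simplices (5): abce, abch, abeh, aceh, bceh

Hence C_0 ≅ Z^11, C_1 ≅ Z^22, C_2 ≅ Z^16, C_3 ≅ Z^5.

Boundary ∂_1: C_1 → C_0 maps an edge to its endpoints' difference, ∂[p,q] = q − p. For instance
  ∂gj = j − g.
This gives a 11×22 integer matrix of rank 9; reducing to Smith normal form yields diagonal entries (1,1,1,1,1,1,1,1,1).

∂_2: C_2 → C_1 maps a triangle to the signed sum of its edges. For instance
  ∂fjk = jk − fk + fj,
  ∂ace = ce − ae + ac.
The resulting 22×16 matrix has rank 12, and its Smith normal form has invariant factors (1,1,1,1,1,1,1,1,1,1,1,1).

The boundary map ∂_3: C_3 → C_2 sends each 3-simplex σ to the alternating sum Σ_i (−1)^i (σ with its i-th vertex removed). For instance
  ∂bceh = ceh − beh + bch − bce,
  ∂abeh = beh − aeh + abh − abe.
The resulting 16×5 matrix has rank 4, and its Smith normal form has invariant factors (1,1,1,1).

Now H_k = ker ∂_k / im ∂_{k+1}, so:

  H_0: rank C_0 − rank ∂_1 = 11 − 9 = 2, and the invariant factors of ∂_1 are all 1, so H_0 = Z^2.
  H_1: rank ker ∂_1 − rank ∂_2 = (22 − 9) − 12 = 1, and the invariant factors of ∂_2 are all 1, so H_1 = Z.
  H_2: rank ker ∂_2 − rank ∂_3 = (16 − 12) − 4 = 0, and the invariant factors of ∂_3 are all 1, so H_2 = 0.
  H_3: rank ker ∂_3 − rank ∂_4 = (5 − 4) − 0 = 1, and there is no ∂_4, so H_3 = Z.

As a check, the Euler characteristic is 11 − 22 + 16 − 5 = 0, which agrees with 2 − 1 + 0 − 1 = 0.

H_0 ≅ Z^2,  H_1 ≅ Z,  H_2 = 0,  H_3 ≅ Z.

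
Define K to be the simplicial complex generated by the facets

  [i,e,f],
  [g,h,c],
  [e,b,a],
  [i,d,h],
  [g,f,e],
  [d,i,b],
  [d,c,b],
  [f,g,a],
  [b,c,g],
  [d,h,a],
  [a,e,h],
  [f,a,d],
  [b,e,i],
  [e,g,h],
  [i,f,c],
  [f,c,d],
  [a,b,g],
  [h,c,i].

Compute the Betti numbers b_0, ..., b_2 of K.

b_0 = 1, b_1 = 1, b_2 = 0.

We work with the vertex ordering a < b < c < d < e < f < g < h < i. The simplices of K, each written with vertices in increasing order, are:

  0-simplices (9): a, b, c, d, e, f, g, h, i
  1-simplices (27): ab, ad, ae, af, ag, ah, bc, bd, be, bg, bi, cd, cf, cg, ch, ci, df, dh, di, ef, eg, eh, ei, fg, fi, gh, hi
  2-simplices (18): abe, abg, adf, adh, aeh, afg, bcd, bcg, bdi, bei, cdf, cfi, cgh, chi, dhi, efg, efi, egh

giving chain groups C_0 ≅ Z^9, C_1 ≅ Z^27, C_2 ≅ Z^18.

∂_1: C_1 → C_0 is given by ∂[p,q] = [q] − [p].
As a 9×27 matrix over Z this has rank 8, with invariant factors (1,1,1,1,1,1,1,1).

∂_2: C_2 → C_1 sends each 2-simplex [p,q,r] to [q,r] − [p,r] + [p,q]. For instance
  ∂abe = be − ae + ab,
  ∂bdi = di − bi + bd.
As a 27×18 matrix over Z this has rank 18, with invariant factors (1,1,1,1,1,1,1,1,1,1,1,1,1,1,1,1,1,2).

Computing H_k = (kernel of ∂_k) / (image of ∂_{k+1}):

  H_0: rank C_0 − rank ∂_1 = 9 − 8 = 1, and the invariant factors of ∂_1 are all 1, so H_0 ≅ Z.
  H_1: rank ker ∂_1 − rank ∂_2 = (27 − 8) − 18 = 1, and ∂_2 has invariant factor 2 > 1, so H_1 ≅ Z × Z/2.
  H_2: rank ker ∂_2 − rank ∂_3 = (18 − 18) − 0 = 0, and there is no ∂_3, so H_2 ≅ 0.

Hence the Betti numbers are b_0 = 1, b_1 = 1, b_2 = 0.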